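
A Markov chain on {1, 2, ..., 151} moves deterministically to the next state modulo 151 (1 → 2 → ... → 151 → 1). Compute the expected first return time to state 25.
E[T_25 | X_0 = 25] = 151

The chain cycles deterministically, so starting at state 25 it returns in exactly 151 steps. Equivalently, the stationary distribution is uniform π_j = 1/151 for every state j, so by Kac's formula E[T_25] = 1/π_25 = 151.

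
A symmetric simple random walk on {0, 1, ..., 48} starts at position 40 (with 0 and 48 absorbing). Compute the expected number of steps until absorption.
E[τ | X_0 = 40] = 320

Let v_k = E[τ | X_0 = k]. Boundary: v_0 = v_48 = 0. Recurrence: v_k = 1 + (v_{k-1} + v_{k+1})/2 for 1 ≤ k ≤ 47. The particular solution to v_k − (v_{k-1} + v_{k+1})/2 = 1 is v_k = −k^2. Adding homogeneous solution A + B k and matching boundaries gives v_k = k (48 − k). Substituting k = 40: v_40 = 40 · 8 = 320.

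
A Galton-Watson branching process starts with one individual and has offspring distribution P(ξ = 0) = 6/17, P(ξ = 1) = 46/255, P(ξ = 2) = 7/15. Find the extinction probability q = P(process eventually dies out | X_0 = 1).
q = 90/119

The pgf is f(s) = 6/17 + 46/255·s + 7/15·s². The extinction probability q is the smallest fixed point of f in [0, 1]. Setting s = f(s):
  7/15·s² + (46/255 − 1)·s + 6/17 = 0
  7/15·s² − (6/17 + 7/15)·s + 6/17 = 0
which factors as (s − 1)·(7/15·s − 6/17) = 0, giving roots s = 1 and s = (6/17)/(7/15) = 90/119.
Mean offspring μ = 46/255 + 2·7/15 = 284/255 > 1 (supercritical), so q < 1. The extinction probability is the smaller root: q = (6/17)/(7/15) = 90/119.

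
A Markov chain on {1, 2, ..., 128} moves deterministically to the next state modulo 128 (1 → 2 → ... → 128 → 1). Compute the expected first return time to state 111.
E[T_111 | X_0 = 111] = 128

The chain cycles deterministically, so starting at state 111 it returns in exactly 128 steps. Equivalently, the stationary distribution is uniform π_j = 1/128 for every state j, so by Kac's formula E[T_111] = 1/π_111 = 128.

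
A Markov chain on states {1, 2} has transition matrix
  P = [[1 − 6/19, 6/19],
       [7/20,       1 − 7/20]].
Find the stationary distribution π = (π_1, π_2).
π_1 = 133/253, π_2 = 120/253

Solve πP = π with π_1 + π_2 = 1. From πP = π: π_1 · (1 − 6/19) + π_2 · 7/20 = π_1 ⇒ π_2 · 7/20 = π_1 · 6/19 ⇒ π_2/π_1 = (6/19)/(7/20) = 120/133. Together with π_1 + π_2 = 1:
  π_1 = (7/20)/(6/19 + 7/20) = (7/20)/(253/380) = 133/253,
  π_2 = (6/19)/(6/19 + 7/20) = (6/19)/(253/380) = 120/253.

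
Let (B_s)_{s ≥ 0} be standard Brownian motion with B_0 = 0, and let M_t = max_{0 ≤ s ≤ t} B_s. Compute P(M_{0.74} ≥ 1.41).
P(M_{0.74} ≥ 1.41) = 2·P(B_{0.74} ≥ 1.41) = 2(1 − Φ(1.41/√0.74)) ≈ 0.1012

By the reflection principle for Brownian motion, P(M_t ≥ a) = 2 · P(B_t ≥ a) for a ≥ 0. Since B_t ~ N(0, t), P(B_t ≥ 1.41) = 1 − Φ(1.41/√t) = 1 − Φ(1.41/√0.74) = 1 − Φ(1.6391). So
  P(M_{0.74} ≥ 1.41) = 2(1 − Φ(1.6391)) ≈ 0.1012.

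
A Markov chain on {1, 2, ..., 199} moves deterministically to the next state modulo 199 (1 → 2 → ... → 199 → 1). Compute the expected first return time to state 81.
E[T_81 | X_0 = 81] = 199

The chain cycles deterministically, so starting at state 81 it returns in exactly 199 steps. Equivalently, the stationary distribution is uniform π_j = 1/199 for every state j, so by Kac's formula E[T_81] = 1/π_81 = 199.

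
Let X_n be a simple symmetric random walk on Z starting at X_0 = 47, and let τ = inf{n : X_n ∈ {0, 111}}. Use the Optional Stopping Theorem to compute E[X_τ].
E[X_τ] = 47

X_n is a martingale and τ is a bounded-mean stopping time (indeed τ is finite a.s. with bounded expectation since the walk is in a bounded region). By the OST, E[X_τ] = E[X_0] = 47. Equivalently: E[X_τ] = 111 · P(hit 111 first) + 0 · P(hit 0 first) = 111 · (47/111) = 47.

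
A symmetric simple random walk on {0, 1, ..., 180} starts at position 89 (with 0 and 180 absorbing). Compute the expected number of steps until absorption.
E[τ | X_0 = 89] = 8099

Let v_k = E[τ | X_0 = k]. Boundary: v_0 = v_180 = 0. Recurrence: v_k = 1 + (v_{k-1} + v_{k+1})/2 for 1 ≤ k ≤ 179. The particular solution to v_k − (v_{k-1} + v_{k+1})/2 = 1 is v_k = −k^2. Adding homogeneous solution A + B k and matching boundaries gives v_k = k (180 − k). Substituting k = 89: v_89 = 89 · 91 = 8099.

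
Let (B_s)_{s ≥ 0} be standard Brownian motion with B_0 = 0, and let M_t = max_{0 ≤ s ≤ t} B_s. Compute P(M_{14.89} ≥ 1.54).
P(M_{14.89} ≥ 1.54) = 2·P(B_{14.89} ≥ 1.54) = 2(1 − Φ(1.54/√14.89)) ≈ 0.6898

By the reflection principle for Brownian motion, P(M_t ≥ a) = 2 · P(B_t ≥ a) for a ≥ 0. Since B_t ~ N(0, t), P(B_t ≥ 1.54) = 1 − Φ(1.54/√t) = 1 − Φ(1.54/√14.89) = 1 − Φ(0.3991). So
  P(M_{14.89} ≥ 1.54) = 2(1 − Φ(0.3991)) ≈ 0.6898.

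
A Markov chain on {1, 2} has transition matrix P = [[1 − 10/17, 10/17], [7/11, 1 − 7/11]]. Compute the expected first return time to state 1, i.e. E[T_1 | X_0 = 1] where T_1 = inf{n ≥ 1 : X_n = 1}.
E[T_1 | X_0 = 1] = 1/π_1 = 229/119

For an irreducible recurrent Markov chain with stationary distribution π, E[T_i | X_0 = i] = 1/π_i (Kac's formula). Here π_1 = (7/11)/(10/17 + 7/11) = (7/11)/(229/187) = 119/229, so E[T_1 | X_0 = 1] = 1/π_1 = (10/17 + 7/11)/(7/11) = (229/187)/(7/11) = 229/119.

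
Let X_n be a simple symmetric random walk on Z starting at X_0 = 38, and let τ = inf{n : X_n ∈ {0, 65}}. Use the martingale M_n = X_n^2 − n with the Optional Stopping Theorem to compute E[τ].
E[τ] = 1026

M_n = X_n^2 − n is a martingale (since E[X_{n+1}^2 | F_n] = X_n^2 + 1). By OST (τ has finite mean in a bounded region), E[M_τ] = E[M_0] = X_0^2 − 0 = 38^2 = 1444. Also E[M_τ] = E[X_τ^2] − E[τ]. The walk exits at 0 or 65, with P(hit 65 first) = 38/65, so E[X_τ^2] = 65^2 · 38/65 + 0 = 2470. Thus E[τ] = E[X_τ^2] − E[M_τ] = 2470 − 1444 = 1026 = 38(65 − 38) = 1026.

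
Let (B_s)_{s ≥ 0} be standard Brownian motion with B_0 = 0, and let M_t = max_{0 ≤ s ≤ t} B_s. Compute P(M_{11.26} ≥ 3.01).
P(M_{11.26} ≥ 3.01) = 2·P(B_{11.26} ≥ 3.01) = 2(1 − Φ(3.01/√11.26)) ≈ 0.3697

By the reflection principle for Brownian motion, P(M_t ≥ a) = 2 · P(B_t ≥ a) for a ≥ 0. Since B_t ~ N(0, t), P(B_t ≥ 3.01) = 1 − Φ(3.01/√t) = 1 − Φ(3.01/√11.26) = 1 − Φ(0.8970). So
  P(M_{11.26} ≥ 3.01) = 2(1 − Φ(0.8970)) ≈ 0.3697.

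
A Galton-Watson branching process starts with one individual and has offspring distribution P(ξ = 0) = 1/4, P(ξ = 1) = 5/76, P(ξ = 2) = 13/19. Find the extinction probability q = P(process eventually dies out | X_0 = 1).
q = 19/52

The pgf is f(s) = 1/4 + 5/76·s + 13/19·s². The extinction probability q is the smallest fixed point of f in [0, 1]. Setting s = f(s):
  13/19·s² + (5/76 − 1)·s + 1/4 = 0
  13/19·s² − (1/4 + 13/19)·s + 1/4 = 0
which factors as (s − 1)·(13/19·s − 1/4) = 0, giving roots s = 1 and s = (1/4)/(13/19) = 19/52.
Mean offspring μ = 5/76 + 2·13/19 = 109/76 > 1 (supercritical), so q < 1. The extinction probability is the smaller root: q = (1/4)/(13/19) = 19/52.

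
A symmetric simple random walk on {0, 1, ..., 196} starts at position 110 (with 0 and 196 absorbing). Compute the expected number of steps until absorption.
E[τ | X_0 = 110] = 9460

Let v_k = E[τ | X_0 = k]. Boundary: v_0 = v_196 = 0. Recurrence: v_k = 1 + (v_{k-1} + v_{k+1})/2 for 1 ≤ k ≤ 195. The particular solution to v_k − (v_{k-1} + v_{k+1})/2 = 1 is v_k = −k^2. Adding homogeneous solution A + B k and matching boundaries gives v_k = k (196 − k). Substituting k = 110: v_110 = 110 · 86 = 9460.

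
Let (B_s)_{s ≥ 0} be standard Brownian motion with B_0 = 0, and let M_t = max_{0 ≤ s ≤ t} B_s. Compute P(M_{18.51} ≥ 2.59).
P(M_{18.51} ≥ 2.59) = 2·P(B_{18.51} ≥ 2.59) = 2(1 − Φ(2.59/√18.51)) ≈ 0.5472

By the reflection principle for Brownian motion, P(M_t ≥ a) = 2 · P(B_t ≥ a) for a ≥ 0. Since B_t ~ N(0, t), P(B_t ≥ 2.59) = 1 − Φ(2.59/√t) = 1 − Φ(2.59/√18.51) = 1 − Φ(0.6020). So
  P(M_{18.51} ≥ 2.59) = 2(1 − Φ(0.6020)) ≈ 0.5472.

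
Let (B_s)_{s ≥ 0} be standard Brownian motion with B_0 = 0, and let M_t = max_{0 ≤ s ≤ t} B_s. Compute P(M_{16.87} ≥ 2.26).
P(M_{16.87} ≥ 2.26) = 2·P(B_{16.87} ≥ 2.26) = 2(1 − Φ(2.26/√16.87)) ≈ 0.5822

By the reflection principle for Brownian motion, P(M_t ≥ a) = 2 · P(B_t ≥ a) for a ≥ 0. Since B_t ~ N(0, t), P(B_t ≥ 2.26) = 1 − Φ(2.26/√t) = 1 − Φ(2.26/√16.87) = 1 − Φ(0.5502). So
  P(M_{16.87} ≥ 2.26) = 2(1 − Φ(0.5502)) ≈ 0.5822.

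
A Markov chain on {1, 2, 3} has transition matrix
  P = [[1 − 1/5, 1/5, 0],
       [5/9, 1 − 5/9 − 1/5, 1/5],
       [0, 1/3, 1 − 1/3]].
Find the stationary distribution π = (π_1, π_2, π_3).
π = (125/197, 45/197, 27/197)

This is a birth-death chain on three states, which satisfies detailed balance: π_1 · P_{12} = π_2 · P_{21} and π_2 · P_{23} = π_3 · P_{32}.
From π_1 · 1/5 = π_2 · 5/9: π_2/π_1 = (1/5)/(5/9) = 9/25.
From π_2 · 1/5 = π_3 · 1/3: π_3/π_2 = (1/5)/(1/3) = 3/5.
Take π_1 proportional to 1; then unnormalized π = (1, 9/25, 27/125). Normalize by dividing by the sum 197/125:
  π = (125/197, 45/197, 27/197).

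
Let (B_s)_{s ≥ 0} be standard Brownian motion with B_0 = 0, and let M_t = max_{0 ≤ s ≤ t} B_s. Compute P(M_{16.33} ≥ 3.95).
P(M_{16.33} ≥ 3.95) = 2·P(B_{16.33} ≥ 3.95) = 2(1 − Φ(3.95/√16.33)) ≈ 0.3283

By the reflection principle for Brownian motion, P(M_t ≥ a) = 2 · P(B_t ≥ a) for a ≥ 0. Since B_t ~ N(0, t), P(B_t ≥ 3.95) = 1 − Φ(3.95/√t) = 1 − Φ(3.95/√16.33) = 1 − Φ(0.9775). So
  P(M_{16.33} ≥ 3.95) = 2(1 − Φ(0.9775)) ≈ 0.3283.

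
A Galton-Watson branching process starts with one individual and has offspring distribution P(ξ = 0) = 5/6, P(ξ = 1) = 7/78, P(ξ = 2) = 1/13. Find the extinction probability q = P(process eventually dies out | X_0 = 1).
q = 1

Mean offspring μ = 0·5/6 + 1·7/78 + 2·1/13 = 19/78 ≤ 1. For μ ≤ 1 with offspring not concentrated at 1, the Galton-Watson process goes extinct almost surely, so q = 1.
(Algebraic check: The pgf is f(s) = 5/6 + 7/78·s + 1/13·s². The extinction probability q is the smallest fixed point of f in [0, 1]. Setting s = f(s):
  1/13·s² + (7/78 − 1)·s + 5/6 = 0
  1/13·s² − (5/6 + 1/13)·s + 5/6 = 0
which factors as (s − 1)·(1/13·s − 5/6) = 0, giving roots s = 1 and s = (5/6)/(1/13) = 65/6. Since 65/6 ≥ 1, the smallest root in [0, 1] is s = 1.)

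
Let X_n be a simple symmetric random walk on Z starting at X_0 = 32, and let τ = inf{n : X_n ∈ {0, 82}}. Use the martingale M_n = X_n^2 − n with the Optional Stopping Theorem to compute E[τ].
E[τ] = 1600

M_n = X_n^2 − n is a martingale (since E[X_{n+1}^2 | F_n] = X_n^2 + 1). By OST (τ has finite mean in a bounded region), E[M_τ] = E[M_0] = X_0^2 − 0 = 32^2 = 1024. Also E[M_τ] = E[X_τ^2] − E[τ]. The walk exits at 0 or 82, with P(hit 82 first) = 32/82, so E[X_τ^2] = 82^2 · 32/82 + 0 = 2624. Thus E[τ] = E[X_τ^2] − E[M_τ] = 2624 − 1024 = 1600 = 32(82 − 32) = 1600.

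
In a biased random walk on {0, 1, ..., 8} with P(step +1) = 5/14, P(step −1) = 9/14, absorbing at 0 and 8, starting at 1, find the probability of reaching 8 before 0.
P(hit 8 before 0) = (1 − (9/5)^1) / (1 − (9/5)^8) = 78125/10664024

Let u_k denote P(reach 8 before 0 | start at k). Boundary: u_0 = 0, u_8 = 1. Recurrence: u_k = 5/14·u_{k+1} + 9/14·u_{k-1} for 1 ≤ k ≤ 7. Try u_k = A + B·r^k with r = q/p = (9/14)/(5/14) = 9/5. Substitution satisfies the recurrence; boundary conditions give:
  u_k = (1 − r^k) / (1 − r^N) = (1 − (9/5)^1) / (1 − (9/5)^8) = 78125/10664024.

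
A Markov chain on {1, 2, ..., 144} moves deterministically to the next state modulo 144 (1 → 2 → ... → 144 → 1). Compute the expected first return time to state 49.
E[T_49 | X_0 = 49] = 144

The chain cycles deterministically, so starting at state 49 it returns in exactly 144 steps. Equivalently, the stationary distribution is uniform π_j = 1/144 for every state j, so by Kac's formula E[T_49] = 1/π_49 = 144.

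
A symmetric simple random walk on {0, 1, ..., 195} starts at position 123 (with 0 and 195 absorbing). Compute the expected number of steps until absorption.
E[τ | X_0 = 123] = 8856

Let v_k = E[τ | X_0 = k]. Boundary: v_0 = v_195 = 0. Recurrence: v_k = 1 + (v_{k-1} + v_{k+1})/2 for 1 ≤ k ≤ 194. The particular solution to v_k − (v_{k-1} + v_{k+1})/2 = 1 is v_k = −k^2. Adding homogeneous solution A + B k and matching boundaries gives v_k = k (195 − k). Substituting k = 123: v_123 = 123 · 72 = 8856.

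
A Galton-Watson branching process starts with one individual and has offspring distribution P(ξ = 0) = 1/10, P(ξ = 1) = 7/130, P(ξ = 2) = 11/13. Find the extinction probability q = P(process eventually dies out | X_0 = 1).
q = 13/110

The pgf is f(s) = 1/10 + 7/130·s + 11/13·s². The extinction probability q is the smallest fixed point of f in [0, 1]. Setting s = f(s):
  11/13·s² + (7/130 − 1)·s + 1/10 = 0
  11/13·s² − (1/10 + 11/13)·s + 1/10 = 0
which factors as (s − 1)·(11/13·s − 1/10) = 0, giving roots s = 1 and s = (1/10)/(11/13) = 13/110.
Mean offspring μ = 7/130 + 2·11/13 = 227/130 > 1 (supercritical), so q < 1. The extinction probability is the smaller root: q = (1/10)/(11/13) = 13/110.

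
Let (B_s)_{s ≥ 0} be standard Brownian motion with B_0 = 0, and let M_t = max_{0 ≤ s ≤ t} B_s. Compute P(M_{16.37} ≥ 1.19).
P(M_{16.37} ≥ 1.19) = 2·P(B_{16.37} ≥ 1.19) = 2(1 − Φ(1.19/√16.37)) ≈ 0.7687

By the reflection principle for Brownian motion, P(M_t ≥ a) = 2 · P(B_t ≥ a) for a ≥ 0. Since B_t ~ N(0, t), P(B_t ≥ 1.19) = 1 − Φ(1.19/√t) = 1 − Φ(1.19/√16.37) = 1 − Φ(0.2941). So
  P(M_{16.37} ≥ 1.19) = 2(1 − Φ(0.2941)) ≈ 0.7687.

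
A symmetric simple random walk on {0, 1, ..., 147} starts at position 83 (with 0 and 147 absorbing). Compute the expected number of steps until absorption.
E[τ | X_0 = 83] = 5312

Let v_k = E[τ | X_0 = k]. Boundary: v_0 = v_147 = 0. Recurrence: v_k = 1 + (v_{k-1} + v_{k+1})/2 for 1 ≤ k ≤ 146. The particular solution to v_k − (v_{k-1} + v_{k+1})/2 = 1 is v_k = −k^2. Adding homogeneous solution A + B k and matching boundaries gives v_k = k (147 − k). Substituting k = 83: v_83 = 83 · 64 = 5312.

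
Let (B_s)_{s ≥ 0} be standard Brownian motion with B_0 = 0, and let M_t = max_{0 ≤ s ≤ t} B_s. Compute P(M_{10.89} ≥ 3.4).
P(M_{10.89} ≥ 3.4) = 2·P(B_{10.89} ≥ 3.4) = 2(1 − Φ(3.4/√10.89)) ≈ 0.3029

By the reflection principle for Brownian motion, P(M_t ≥ a) = 2 · P(B_t ≥ a) for a ≥ 0. Since B_t ~ N(0, t), P(B_t ≥ 3.4) = 1 − Φ(3.4/√t) = 1 − Φ(3.4/√10.89) = 1 − Φ(1.0303). So
  P(M_{10.89} ≥ 3.4) = 2(1 − Φ(1.0303)) ≈ 0.3029.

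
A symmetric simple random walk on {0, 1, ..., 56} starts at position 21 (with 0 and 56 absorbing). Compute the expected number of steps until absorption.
E[τ | X_0 = 21] = 735

Let v_k = E[τ | X_0 = k]. Boundary: v_0 = v_56 = 0. Recurrence: v_k = 1 + (v_{k-1} + v_{k+1})/2 for 1 ≤ k ≤ 55. The particular solution to v_k − (v_{k-1} + v_{k+1})/2 = 1 is v_k = −k^2. Adding homogeneous solution A + B k and matching boundaries gives v_k = k (56 − k). Substituting k = 21: v_21 = 21 · 35 = 735.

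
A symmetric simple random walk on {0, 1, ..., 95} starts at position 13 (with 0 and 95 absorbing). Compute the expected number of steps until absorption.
E[τ | X_0 = 13] = 1066

Let v_k = E[τ | X_0 = k]. Boundary: v_0 = v_95 = 0. Recurrence: v_k = 1 + (v_{k-1} + v_{k+1})/2 for 1 ≤ k ≤ 94. The particular solution to v_k − (v_{k-1} + v_{k+1})/2 = 1 is v_k = −k^2. Adding homogeneous solution A + B k and matching boundaries gives v_k = k (95 − k). Substituting k = 13: v_13 = 13 · 82 = 1066.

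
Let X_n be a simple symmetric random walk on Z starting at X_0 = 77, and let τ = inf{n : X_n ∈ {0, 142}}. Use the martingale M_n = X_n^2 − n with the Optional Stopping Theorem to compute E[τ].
E[τ] = 5005

M_n = X_n^2 − n is a martingale (since E[X_{n+1}^2 | F_n] = X_n^2 + 1). By OST (τ has finite mean in a bounded region), E[M_τ] = E[M_0] = X_0^2 − 0 = 77^2 = 5929. Also E[M_τ] = E[X_τ^2] − E[τ]. The walk exits at 0 or 142, with P(hit 142 first) = 77/142, so E[X_τ^2] = 142^2 · 77/142 + 0 = 10934. Thus E[τ] = E[X_τ^2] − E[M_τ] = 10934 − 5929 = 5005 = 77(142 − 77) = 5005.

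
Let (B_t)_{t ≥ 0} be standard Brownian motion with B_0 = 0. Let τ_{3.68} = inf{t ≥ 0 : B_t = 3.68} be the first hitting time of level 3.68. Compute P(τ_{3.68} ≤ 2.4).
P(τ_{3.68} ≤ 2.4) = 2(1 − Φ(3.68/√2.4)) = 2(1 − Φ(2.3754)) ≈ 0.0175

By the reflection principle for standard BM, P(τ_b ≤ t) = 2 · P(B_t ≥ b). Since B_t ~ N(0, t), P(B_t ≥ 3.68) = 1 − Φ(3.68/√t) = 1 − Φ(3.68/√2.4) = 1 − Φ(2.3754) ≈ 0.00876. Doubling: P(τ_{3.68} ≤ 2.4) ≈ 2 · 0.00876 = 0.01752 ≈ 0.0175.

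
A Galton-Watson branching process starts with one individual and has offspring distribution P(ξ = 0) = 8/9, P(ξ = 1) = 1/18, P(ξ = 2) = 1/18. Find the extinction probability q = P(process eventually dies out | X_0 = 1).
q = 1

Mean offspring μ = 0·8/9 + 1·1/18 + 2·1/18 = 1/6 ≤ 1. For μ ≤ 1 with offspring not concentrated at 1, the Galton-Watson process goes extinct almost surely, so q = 1.
(Algebraic check: The pgf is f(s) = 8/9 + 1/18·s + 1/18·s². The extinction probability q is the smallest fixed point of f in [0, 1]. Setting s = f(s):
  1/18·s² + (1/18 − 1)·s + 8/9 = 0
  1/18·s² − (8/9 + 1/18)·s + 8/9 = 0
which factors as (s − 1)·(1/18·s − 8/9) = 0, giving roots s = 1 and s = (8/9)/(1/18) = 16. Since 16 ≥ 1, the smallest root in [0, 1] is s = 1.)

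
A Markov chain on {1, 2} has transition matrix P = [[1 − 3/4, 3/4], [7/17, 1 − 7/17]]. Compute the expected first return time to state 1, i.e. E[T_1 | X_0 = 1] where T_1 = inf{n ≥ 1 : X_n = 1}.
E[T_1 | X_0 = 1] = 1/π_1 = 79/28

For an irreducible recurrent Markov chain with stationary distribution π, E[T_i | X_0 = i] = 1/π_i (Kac's formula). Here π_1 = (7/17)/(3/4 + 7/17) = (7/17)/(79/68) = 28/79, so E[T_1 | X_0 = 1] = 1/π_1 = (3/4 + 7/17)/(7/17) = (79/68)/(7/17) = 79/28.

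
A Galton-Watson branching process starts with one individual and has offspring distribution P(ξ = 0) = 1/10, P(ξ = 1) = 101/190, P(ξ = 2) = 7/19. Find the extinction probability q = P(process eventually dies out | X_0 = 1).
q = 19/70

The pgf is f(s) = 1/10 + 101/190·s + 7/19·s². The extinction probability q is the smallest fixed point of f in [0, 1]. Setting s = f(s):
  7/19·s² + (101/190 − 1)·s + 1/10 = 0
  7/19·s² − (1/10 + 7/19)·s + 1/10 = 0
which factors as (s − 1)·(7/19·s − 1/10) = 0, giving roots s = 1 and s = (1/10)/(7/19) = 19/70.
Mean offspring μ = 101/190 + 2·7/19 = 241/190 > 1 (supercritical), so q < 1. The extinction probability is the smaller root: q = (1/10)/(7/19) = 19/70.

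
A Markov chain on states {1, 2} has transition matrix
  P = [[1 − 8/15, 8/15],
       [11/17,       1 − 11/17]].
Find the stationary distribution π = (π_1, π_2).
π_1 = 165/301, π_2 = 136/301

Solve πP = π with π_1 + π_2 = 1. From πP = π: π_1 · (1 − 8/15) + π_2 · 11/17 = π_1 ⇒ π_2 · 11/17 = π_1 · 8/15 ⇒ π_2/π_1 = (8/15)/(11/17) = 136/165. Together with π_1 + π_2 = 1:
  π_1 = (11/17)/(8/15 + 11/17) = (11/17)/(301/255) = 165/301,
  π_2 = (8/15)/(8/15 + 11/17) = (8/15)/(301/255) = 136/301.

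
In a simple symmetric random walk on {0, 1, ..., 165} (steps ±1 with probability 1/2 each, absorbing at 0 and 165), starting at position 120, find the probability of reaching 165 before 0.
P(hit 165 before 0) = 120/165 = 8/11

Let u_k = P(hit 165 before 0 | start at k). Then u_0 = 0, u_165 = 1, and u_k = u_{k-1}/2 + u_{k+1}/2 for 1 ≤ k ≤ 164. This harmonic recurrence is solved by u_k = k/165, giving u_120 = 120/165 = 8/11.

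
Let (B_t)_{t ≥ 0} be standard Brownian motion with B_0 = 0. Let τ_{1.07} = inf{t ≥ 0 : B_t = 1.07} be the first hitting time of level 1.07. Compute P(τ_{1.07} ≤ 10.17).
P(τ_{1.07} ≤ 10.17) = 2(1 − Φ(1.07/√10.17)) = 2(1 − Φ(0.3355)) ≈ 0.7372

By the reflection principle for standard BM, P(τ_b ≤ t) = 2 · P(B_t ≥ b). Since B_t ~ N(0, t), P(B_t ≥ 1.07) = 1 − Φ(1.07/√t) = 1 − Φ(1.07/√10.17) = 1 − Φ(0.3355) ≈ 0.36862. Doubling: P(τ_{1.07} ≤ 10.17) ≈ 2 · 0.36862 = 0.73724 ≈ 0.7372.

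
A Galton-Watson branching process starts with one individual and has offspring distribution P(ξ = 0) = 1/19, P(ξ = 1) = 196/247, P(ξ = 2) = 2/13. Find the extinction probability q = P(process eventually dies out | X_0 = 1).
q = 13/38

The pgf is f(s) = 1/19 + 196/247·s + 2/13·s². The extinction probability q is the smallest fixed point of f in [0, 1]. Setting s = f(s):
  2/13·s² + (196/247 − 1)·s + 1/19 = 0
  2/13·s² − (1/19 + 2/13)·s + 1/19 = 0
which factors as (s − 1)·(2/13·s − 1/19) = 0, giving roots s = 1 and s = (1/19)/(2/13) = 13/38.
Mean offspring μ = 196/247 + 2·2/13 = 272/247 > 1 (supercritical), so q < 1. The extinction probability is the smaller root: q = (1/19)/(2/13) = 13/38.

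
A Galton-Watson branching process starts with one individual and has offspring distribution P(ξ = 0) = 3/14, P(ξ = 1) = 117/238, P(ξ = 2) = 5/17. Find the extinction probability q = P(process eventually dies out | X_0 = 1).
q = 51/70

The pgf is f(s) = 3/14 + 117/238·s + 5/17·s². The extinction probability q is the smallest fixed point of f in [0, 1]. Setting s = f(s):
  5/17·s² + (117/238 − 1)·s + 3/14 = 0
  5/17·s² − (3/14 + 5/17)·s + 3/14 = 0
which factors as (s − 1)·(5/17·s − 3/14) = 0, giving roots s = 1 and s = (3/14)/(5/17) = 51/70.
Mean offspring μ = 117/238 + 2·5/17 = 257/238 > 1 (supercritical), so q < 1. The extinction probability is the smaller root: q = (3/14)/(5/17) = 51/70.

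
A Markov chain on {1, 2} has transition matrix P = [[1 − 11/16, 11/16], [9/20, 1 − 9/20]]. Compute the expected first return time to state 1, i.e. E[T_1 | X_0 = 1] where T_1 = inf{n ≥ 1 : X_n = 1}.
E[T_1 | X_0 = 1] = 1/π_1 = 91/36

For an irreducible recurrent Markov chain with stationary distribution π, E[T_i | X_0 = i] = 1/π_i (Kac's formula). Here π_1 = (9/20)/(11/16 + 9/20) = (9/20)/(91/80) = 36/91, so E[T_1 | X_0 = 1] = 1/π_1 = (11/16 + 9/20)/(9/20) = (91/80)/(9/20) = 91/36.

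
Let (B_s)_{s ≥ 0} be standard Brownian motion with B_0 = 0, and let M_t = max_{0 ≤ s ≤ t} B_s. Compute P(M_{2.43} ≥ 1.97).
P(M_{2.43} ≥ 1.97) = 2·P(B_{2.43} ≥ 1.97) = 2(1 − Φ(1.97/√2.43)) ≈ 0.2063

By the reflection principle for Brownian motion, P(M_t ≥ a) = 2 · P(B_t ≥ a) for a ≥ 0. Since B_t ~ N(0, t), P(B_t ≥ 1.97) = 1 − Φ(1.97/√t) = 1 − Φ(1.97/√2.43) = 1 − Φ(1.2638). So
  P(M_{2.43} ≥ 1.97) = 2(1 − Φ(1.2638)) ≈ 0.2063.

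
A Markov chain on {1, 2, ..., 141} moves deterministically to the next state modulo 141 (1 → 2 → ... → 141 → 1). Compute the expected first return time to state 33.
E[T_33 | X_0 = 33] = 141

The chain cycles deterministically, so starting at state 33 it returns in exactly 141 steps. Equivalently, the stationary distribution is uniform π_j = 1/141 for every state j, so by Kac's formula E[T_33] = 1/π_33 = 141.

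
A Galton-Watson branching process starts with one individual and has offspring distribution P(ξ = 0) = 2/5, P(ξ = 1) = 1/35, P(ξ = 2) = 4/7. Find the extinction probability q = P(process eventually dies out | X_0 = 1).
q = 7/10

The pgf is f(s) = 2/5 + 1/35·s + 4/7·s². The extinction probability q is the smallest fixed point of f in [0, 1]. Setting s = f(s):
  4/7·s² + (1/35 − 1)·s + 2/5 = 0
  4/7·s² − (2/5 + 4/7)·s + 2/5 = 0
which factors as (s − 1)·(4/7·s − 2/5) = 0, giving roots s = 1 and s = (2/5)/(4/7) = 7/10.
Mean offspring μ = 1/35 + 2·4/7 = 41/35 > 1 (supercritical), so q < 1. The extinction probability is the smaller root: q = (2/5)/(4/7) = 7/10.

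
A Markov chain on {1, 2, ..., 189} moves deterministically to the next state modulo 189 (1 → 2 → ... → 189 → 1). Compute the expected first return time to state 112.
E[T_112 | X_0 = 112] = 189

The chain cycles deterministically, so starting at state 112 it returns in exactly 189 steps. Equivalently, the stationary distribution is uniform π_j = 1/189 for every state j, so by Kac's formula E[T_112] = 1/π_112 = 189.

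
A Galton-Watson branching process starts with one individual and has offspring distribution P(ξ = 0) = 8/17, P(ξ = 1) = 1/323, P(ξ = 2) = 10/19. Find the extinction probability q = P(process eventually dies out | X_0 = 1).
q = 76/85

The pgf is f(s) = 8/17 + 1/323·s + 10/19·s². The extinction probability q is the smallest fixed point of f in [0, 1]. Setting s = f(s):
  10/19·s² + (1/323 − 1)·s + 8/17 = 0
  10/19·s² − (8/17 + 10/19)·s + 8/17 = 0
which factors as (s − 1)·(10/19·s − 8/17) = 0, giving roots s = 1 and s = (8/17)/(10/19) = 76/85.
Mean offspring μ = 1/323 + 2·10/19 = 341/323 > 1 (supercritical), so q < 1. The extinction probability is the smaller root: q = (8/17)/(10/19) = 76/85.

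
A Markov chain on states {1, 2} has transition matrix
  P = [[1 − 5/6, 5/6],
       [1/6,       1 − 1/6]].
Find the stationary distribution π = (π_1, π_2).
π_1 = 1/6, π_2 = 5/6

Solve πP = π with π_1 + π_2 = 1. From πP = π: π_1 · (1 − 5/6) + π_2 · 1/6 = π_1 ⇒ π_2 · 1/6 = π_1 · 5/6 ⇒ π_2/π_1 = (5/6)/(1/6) = 5. Together with π_1 + π_2 = 1:
  π_1 = (1/6)/(5/6 + 1/6) = (1/6)/(1) = 1/6,
  π_2 = (5/6)/(5/6 + 1/6) = (5/6)/(1) = 5/6.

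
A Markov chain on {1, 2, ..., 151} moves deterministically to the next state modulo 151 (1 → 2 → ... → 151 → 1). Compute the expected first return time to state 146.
E[T_146 | X_0 = 146] = 151

The chain cycles deterministically, so starting at state 146 it returns in exactly 151 steps. Equivalently, the stationary distribution is uniform π_j = 1/151 for every state j, so by Kac's formula E[T_146] = 1/π_146 = 151.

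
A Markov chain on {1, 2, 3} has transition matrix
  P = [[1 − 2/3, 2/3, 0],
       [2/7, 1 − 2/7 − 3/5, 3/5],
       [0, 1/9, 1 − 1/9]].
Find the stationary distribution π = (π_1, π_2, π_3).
π = (15/239, 35/239, 189/239)

This is a birth-death chain on three states, which satisfies detailed balance: π_1 · P_{12} = π_2 · P_{21} and π_2 · P_{23} = π_3 · P_{32}.
From π_1 · 2/3 = π_2 · 2/7: π_2/π_1 = (2/3)/(2/7) = 7/3.
From π_2 · 3/5 = π_3 · 1/9: π_3/π_2 = (3/5)/(1/9) = 27/5.
Take π_1 proportional to 1; then unnormalized π = (1, 7/3, 63/5). Normalize by dividing by the sum 239/15:
  π = (15/239, 35/239, 189/239).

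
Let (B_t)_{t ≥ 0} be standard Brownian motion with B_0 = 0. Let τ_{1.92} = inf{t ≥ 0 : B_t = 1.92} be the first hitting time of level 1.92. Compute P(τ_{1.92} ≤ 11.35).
P(τ_{1.92} ≤ 11.35) = 2(1 − Φ(1.92/√11.35)) = 2(1 − Φ(0.5699)) ≈ 0.5687

By the reflection principle for standard BM, P(τ_b ≤ t) = 2 · P(B_t ≥ b). Since B_t ~ N(0, t), P(B_t ≥ 1.92) = 1 − Φ(1.92/√t) = 1 − Φ(1.92/√11.35) = 1 − Φ(0.5699) ≈ 0.28437. Doubling: P(τ_{1.92} ≤ 11.35) ≈ 2 · 0.28437 = 0.56874 ≈ 0.5687.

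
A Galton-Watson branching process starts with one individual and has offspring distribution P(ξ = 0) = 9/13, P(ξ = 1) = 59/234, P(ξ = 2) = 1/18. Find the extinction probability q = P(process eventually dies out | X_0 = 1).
q = 1

Mean offspring μ = 0·9/13 + 1·59/234 + 2·1/18 = 85/234 ≤ 1. For μ ≤ 1 with offspring not concentrated at 1, the Galton-Watson process goes extinct almost surely, so q = 1.
(Algebraic check: The pgf is f(s) = 9/13 + 59/234·s + 1/18·s². The extinction probability q is the smallest fixed point of f in [0, 1]. Setting s = f(s):
  1/18·s² + (59/234 − 1)·s + 9/13 = 0
  1/18·s² − (9/13 + 1/18)·s + 9/13 = 0
which factors as (s − 1)·(1/18·s − 9/13) = 0, giving roots s = 1 and s = (9/13)/(1/18) = 162/13. Since 162/13 ≥ 1, the smallest root in [0, 1] is s = 1.)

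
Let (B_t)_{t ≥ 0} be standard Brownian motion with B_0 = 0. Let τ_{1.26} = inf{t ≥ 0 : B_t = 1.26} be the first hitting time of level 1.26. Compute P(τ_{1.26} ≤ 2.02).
P(τ_{1.26} ≤ 2.02) = 2(1 − Φ(1.26/√2.02)) = 2(1 − Φ(0.8865)) ≈ 0.3753

By the reflection principle for standard BM, P(τ_b ≤ t) = 2 · P(B_t ≥ b). Since B_t ~ N(0, t), P(B_t ≥ 1.26) = 1 − Φ(1.26/√t) = 1 − Φ(1.26/√2.02) = 1 − Φ(0.8865) ≈ 0.18767. Doubling: P(τ_{1.26} ≤ 2.02) ≈ 2 · 0.18767 = 0.37534 ≈ 0.3753.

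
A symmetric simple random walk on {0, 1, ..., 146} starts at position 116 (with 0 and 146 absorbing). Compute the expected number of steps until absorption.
E[τ | X_0 = 116] = 3480

Let v_k = E[τ | X_0 = k]. Boundary: v_0 = v_146 = 0. Recurrence: v_k = 1 + (v_{k-1} + v_{k+1})/2 for 1 ≤ k ≤ 145. The particular solution to v_k − (v_{k-1} + v_{k+1})/2 = 1 is v_k = −k^2. Adding homogeneous solution A + B k and matching boundaries gives v_k = k (146 − k). Substituting k = 116: v_116 = 116 · 30 = 3480.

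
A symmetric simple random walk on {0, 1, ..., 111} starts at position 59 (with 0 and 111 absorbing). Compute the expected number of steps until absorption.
E[τ | X_0 = 59] = 3068

Let v_k = E[τ | X_0 = k]. Boundary: v_0 = v_111 = 0. Recurrence: v_k = 1 + (v_{k-1} + v_{k+1})/2 for 1 ≤ k ≤ 110. The particular solution to v_k − (v_{k-1} + v_{k+1})/2 = 1 is v_k = −k^2. Adding homogeneous solution A + B k and matching boundaries gives v_k = k (111 − k). Substituting k = 59: v_59 = 59 · 52 = 3068.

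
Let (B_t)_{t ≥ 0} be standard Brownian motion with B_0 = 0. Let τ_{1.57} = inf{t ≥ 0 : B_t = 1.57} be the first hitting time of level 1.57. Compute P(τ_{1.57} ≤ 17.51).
P(τ_{1.57} ≤ 17.51) = 2(1 − Φ(1.57/√17.51)) = 2(1 − Φ(0.3752)) ≈ 0.7075

By the reflection principle for standard BM, P(τ_b ≤ t) = 2 · P(B_t ≥ b). Since B_t ~ N(0, t), P(B_t ≥ 1.57) = 1 − Φ(1.57/√t) = 1 − Φ(1.57/√17.51) = 1 − Φ(0.3752) ≈ 0.35376. Doubling: P(τ_{1.57} ≤ 17.51) ≈ 2 · 0.35376 = 0.70752 ≈ 0.7075.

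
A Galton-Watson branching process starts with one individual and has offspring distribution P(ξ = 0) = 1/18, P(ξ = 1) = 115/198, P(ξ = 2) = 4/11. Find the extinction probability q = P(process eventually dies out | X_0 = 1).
q = 11/72

The pgf is f(s) = 1/18 + 115/198·s + 4/11·s². The extinction probability q is the smallest fixed point of f in [0, 1]. Setting s = f(s):
  4/11·s² + (115/198 − 1)·s + 1/18 = 0
  4/11·s² − (1/18 + 4/11)·s + 1/18 = 0
which factors as (s − 1)·(4/11·s − 1/18) = 0, giving roots s = 1 and s = (1/18)/(4/11) = 11/72.
Mean offspring μ = 115/198 + 2·4/11 = 259/198 > 1 (supercritical), so q < 1. The extinction probability is the smaller root: q = (1/18)/(4/11) = 11/72.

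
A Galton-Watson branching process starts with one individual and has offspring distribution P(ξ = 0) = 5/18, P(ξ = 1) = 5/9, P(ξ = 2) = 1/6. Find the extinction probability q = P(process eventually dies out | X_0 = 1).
q = 1

Mean offspring μ = 0·5/18 + 1·5/9 + 2·1/6 = 8/9 ≤ 1. For μ ≤ 1 with offspring not concentrated at 1, the Galton-Watson process goes extinct almost surely, so q = 1.
(Algebraic check: The pgf is f(s) = 5/18 + 5/9·s + 1/6·s². The extinction probability q is the smallest fixed point of f in [0, 1]. Setting s = f(s):
  1/6·s² + (5/9 − 1)·s + 5/18 = 0
  1/6·s² − (5/18 + 1/6)·s + 5/18 = 0
which factors as (s − 1)·(1/6·s − 5/18) = 0, giving roots s = 1 and s = (5/18)/(1/6) = 5/3. Since 5/3 ≥ 1, the smallest root in [0, 1] is s = 1.)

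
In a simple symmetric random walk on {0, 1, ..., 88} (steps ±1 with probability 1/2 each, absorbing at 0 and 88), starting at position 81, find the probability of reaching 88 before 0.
P(hit 88 before 0) = 81/88

Let u_k = P(hit 88 before 0 | start at k). Then u_0 = 0, u_88 = 1, and u_k = u_{k-1}/2 + u_{k+1}/2 for 1 ≤ k ≤ 87. This harmonic recurrence is solved by u_k = k/88, giving u_81 = 81/88.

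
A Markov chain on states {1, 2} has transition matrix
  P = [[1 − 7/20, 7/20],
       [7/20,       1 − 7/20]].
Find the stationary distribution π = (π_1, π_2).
π_1 = 1/2, π_2 = 1/2

Solve πP = π with π_1 + π_2 = 1. From πP = π: π_1 · (1 − 7/20) + π_2 · 7/20 = π_1 ⇒ π_2 · 7/20 = π_1 · 7/20 ⇒ π_2/π_1 = (7/20)/(7/20) = 1. Together with π_1 + π_2 = 1:
  π_1 = (7/20)/(7/20 + 7/20) = (7/20)/(7/10) = 1/2,
  π_2 = (7/20)/(7/20 + 7/20) = (7/20)/(7/10) = 1/2.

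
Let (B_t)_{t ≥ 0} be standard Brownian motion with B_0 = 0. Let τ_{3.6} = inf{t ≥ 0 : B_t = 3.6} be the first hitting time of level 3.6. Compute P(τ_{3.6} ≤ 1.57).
P(τ_{3.6} ≤ 1.57) = 2(1 − Φ(3.6/√1.57)) = 2(1 − Φ(2.8731)) ≈ 0.0041

By the reflection principle for standard BM, P(τ_b ≤ t) = 2 · P(B_t ≥ b). Since B_t ~ N(0, t), P(B_t ≥ 3.6) = 1 − Φ(3.6/√t) = 1 − Φ(3.6/√1.57) = 1 − Φ(2.8731) ≈ 0.00203. Doubling: P(τ_{3.6} ≤ 1.57) ≈ 2 · 0.00203 = 0.00406 ≈ 0.0041.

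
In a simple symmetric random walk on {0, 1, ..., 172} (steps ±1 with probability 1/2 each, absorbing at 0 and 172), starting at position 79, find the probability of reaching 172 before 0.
P(hit 172 before 0) = 79/172

Let u_k = P(hit 172 before 0 | start at k). Then u_0 = 0, u_172 = 1, and u_k = u_{k-1}/2 + u_{k+1}/2 for 1 ≤ k ≤ 171. This harmonic recurrence is solved by u_k = k/172, giving u_79 = 79/172.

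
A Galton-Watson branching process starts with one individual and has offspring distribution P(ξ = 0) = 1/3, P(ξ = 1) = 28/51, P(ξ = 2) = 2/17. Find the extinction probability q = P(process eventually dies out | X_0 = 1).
q = 1

Mean offspring μ = 0·1/3 + 1·28/51 + 2·2/17 = 40/51 ≤ 1. For μ ≤ 1 with offspring not concentrated at 1, the Galton-Watson process goes extinct almost surely, so q = 1.
(Algebraic check: The pgf is f(s) = 1/3 + 28/51·s + 2/17·s². The extinction probability q is the smallest fixed point of f in [0, 1]. Setting s = f(s):
  2/17·s² + (28/51 − 1)·s + 1/3 = 0
  2/17·s² − (1/3 + 2/17)·s + 1/3 = 0
which factors as (s − 1)·(2/17·s − 1/3) = 0, giving roots s = 1 and s = (1/3)/(2/17) = 17/6. Since 17/6 ≥ 1, the smallest root in [0, 1] is s = 1.)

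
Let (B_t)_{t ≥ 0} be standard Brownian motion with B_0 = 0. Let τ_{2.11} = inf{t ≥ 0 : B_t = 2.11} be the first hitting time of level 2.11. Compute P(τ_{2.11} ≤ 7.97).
P(τ_{2.11} ≤ 7.97) = 2(1 − Φ(2.11/√7.97)) = 2(1 − Φ(0.7474)) ≈ 0.4548

By the reflection principle for standard BM, P(τ_b ≤ t) = 2 · P(B_t ≥ b). Since B_t ~ N(0, t), P(B_t ≥ 2.11) = 1 − Φ(2.11/√t) = 1 − Φ(2.11/√7.97) = 1 − Φ(0.7474) ≈ 0.22741. Doubling: P(τ_{2.11} ≤ 7.97) ≈ 2 · 0.22741 = 0.45482 ≈ 0.4548.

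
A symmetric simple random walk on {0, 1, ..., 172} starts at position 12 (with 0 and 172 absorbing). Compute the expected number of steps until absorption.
E[τ | X_0 = 12] = 1920

Let v_k = E[τ | X_0 = k]. Boundary: v_0 = v_172 = 0. Recurrence: v_k = 1 + (v_{k-1} + v_{k+1})/2 for 1 ≤ k ≤ 171. The particular solution to v_k − (v_{k-1} + v_{k+1})/2 = 1 is v_k = −k^2. Adding homogeneous solution A + B k and matching boundaries gives v_k = k (172 − k). Substituting k = 12: v_12 = 12 · 160 = 1920.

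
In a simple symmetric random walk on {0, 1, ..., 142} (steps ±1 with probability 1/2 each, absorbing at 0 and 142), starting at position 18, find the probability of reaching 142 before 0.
P(hit 142 before 0) = 18/142 = 9/71

Let u_k = P(hit 142 before 0 | start at k). Then u_0 = 0, u_142 = 1, and u_k = u_{k-1}/2 + u_{k+1}/2 for 1 ≤ k ≤ 141. This harmonic recurrence is solved by u_k = k/142, giving u_18 = 18/142 = 9/71.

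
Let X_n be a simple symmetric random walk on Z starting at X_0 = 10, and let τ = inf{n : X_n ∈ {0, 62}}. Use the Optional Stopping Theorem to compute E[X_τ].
E[X_τ] = 10

X_n is a martingale and τ is a bounded-mean stopping time (indeed τ is finite a.s. with bounded expectation since the walk is in a bounded region). By the OST, E[X_τ] = E[X_0] = 10. Equivalently: E[X_τ] = 62 · P(hit 62 first) + 0 · P(hit 0 first) = 62 · (10/62) = 10.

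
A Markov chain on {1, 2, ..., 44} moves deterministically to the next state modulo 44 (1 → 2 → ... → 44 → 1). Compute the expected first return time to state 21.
E[T_21 | X_0 = 21] = 44

The chain cycles deterministically, so starting at state 21 it returns in exactly 44 steps. Equivalently, the stationary distribution is uniform π_j = 1/44 for every state j, so by Kac's formula E[T_21] = 1/π_21 = 44.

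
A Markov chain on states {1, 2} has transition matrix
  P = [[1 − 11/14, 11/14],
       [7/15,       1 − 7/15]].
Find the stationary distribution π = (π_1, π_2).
π_1 = 98/263, π_2 = 165/263

Solve πP = π with π_1 + π_2 = 1. From πP = π: π_1 · (1 − 11/14) + π_2 · 7/15 = π_1 ⇒ π_2 · 7/15 = π_1 · 11/14 ⇒ π_2/π_1 = (11/14)/(7/15) = 165/98. Together with π_1 + π_2 = 1:
  π_1 = (7/15)/(11/14 + 7/15) = (7/15)/(263/210) = 98/263,
  π_2 = (11/14)/(11/14 + 7/15) = (11/14)/(263/210) = 165/263.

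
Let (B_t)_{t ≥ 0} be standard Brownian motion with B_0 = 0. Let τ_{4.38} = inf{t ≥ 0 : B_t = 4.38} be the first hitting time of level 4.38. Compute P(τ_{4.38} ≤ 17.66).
P(τ_{4.38} ≤ 17.66) = 2(1 − Φ(4.38/√17.66)) = 2(1 − Φ(1.0423)) ≈ 0.2973

By the reflection principle for standard BM, P(τ_b ≤ t) = 2 · P(B_t ≥ b). Since B_t ~ N(0, t), P(B_t ≥ 4.38) = 1 − Φ(4.38/√t) = 1 − Φ(4.38/√17.66) = 1 − Φ(1.0423) ≈ 0.14864. Doubling: P(τ_{4.38} ≤ 17.66) ≈ 2 · 0.14864 = 0.29728 ≈ 0.2973.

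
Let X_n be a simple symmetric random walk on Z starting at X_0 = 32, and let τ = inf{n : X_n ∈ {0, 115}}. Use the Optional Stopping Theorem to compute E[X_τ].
E[X_τ] = 32

X_n is a martingale and τ is a bounded-mean stopping time (indeed τ is finite a.s. with bounded expectation since the walk is in a bounded region). By the OST, E[X_τ] = E[X_0] = 32. Equivalently: E[X_τ] = 115 · P(hit 115 first) + 0 · P(hit 0 first) = 115 · (32/115) = 32.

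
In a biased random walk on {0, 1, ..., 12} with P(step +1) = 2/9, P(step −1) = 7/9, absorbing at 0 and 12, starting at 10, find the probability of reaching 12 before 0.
P(hit 12 before 0) = (1 − (7/2)^10) / (1 − (7/2)^12) = 25108820/307584069

Let u_k denote P(reach 12 before 0 | start at k). Boundary: u_0 = 0, u_12 = 1. Recurrence: u_k = 2/9·u_{k+1} + 7/9·u_{k-1} for 1 ≤ k ≤ 11. Try u_k = A + B·r^k with r = q/p = (7/9)/(2/9) = 7/2. Substitution satisfies the recurrence; boundary conditions give:
  u_k = (1 − r^k) / (1 − r^N) = (1 − (7/2)^10) / (1 − (7/2)^12) = 25108820/307584069.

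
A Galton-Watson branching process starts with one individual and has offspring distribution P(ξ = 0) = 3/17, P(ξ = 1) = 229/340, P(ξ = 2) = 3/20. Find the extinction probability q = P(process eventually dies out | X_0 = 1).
q = 1

Mean offspring μ = 0·3/17 + 1·229/340 + 2·3/20 = 331/340 ≤ 1. For μ ≤ 1 with offspring not concentrated at 1, the Galton-Watson process goes extinct almost surely, so q = 1.
(Algebraic check: The pgf is f(s) = 3/17 + 229/340·s + 3/20·s². The extinction probability q is the smallest fixed point of f in [0, 1]. Setting s = f(s):
  3/20·s² + (229/340 − 1)·s + 3/17 = 0
  3/20·s² − (3/17 + 3/20)·s + 3/17 = 0
which factors as (s − 1)·(3/20·s − 3/17) = 0, giving roots s = 1 and s = (3/17)/(3/20) = 20/17. Since 20/17 ≥ 1, the smallest root in [0, 1] is s = 1.)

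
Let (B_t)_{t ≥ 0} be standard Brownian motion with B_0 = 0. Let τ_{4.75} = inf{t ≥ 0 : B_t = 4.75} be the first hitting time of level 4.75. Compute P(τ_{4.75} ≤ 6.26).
P(τ_{4.75} ≤ 6.26) = 2(1 − Φ(4.75/√6.26)) = 2(1 − Φ(1.8985)) ≈ 0.0576

By the reflection principle for standard BM, P(τ_b ≤ t) = 2 · P(B_t ≥ b). Since B_t ~ N(0, t), P(B_t ≥ 4.75) = 1 − Φ(4.75/√t) = 1 − Φ(4.75/√6.26) = 1 − Φ(1.8985) ≈ 0.02882. Doubling: P(τ_{4.75} ≤ 6.26) ≈ 2 · 0.02882 = 0.05764 ≈ 0.0576.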